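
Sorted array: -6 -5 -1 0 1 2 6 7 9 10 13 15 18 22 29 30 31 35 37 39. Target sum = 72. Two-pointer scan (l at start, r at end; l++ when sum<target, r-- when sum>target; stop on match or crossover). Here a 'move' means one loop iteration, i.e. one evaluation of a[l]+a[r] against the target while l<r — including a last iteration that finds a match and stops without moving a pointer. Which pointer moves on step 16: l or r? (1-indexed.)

l

[1,20] -6+39=33 <72 → l++
[2,20] -5+39=34 <72 → l++
[3,20] -1+39=38 <72 → l++
[4,20] 0+39=39 <72 → l++
[5,20] 1+39=40 <72 → l++
[6,20] 2+39=41 <72 → l++
[7,20] 6+39=45 <72 → l++
[8,20] 7+39=46 <72 → l++
[9,20] 9+39=48 <72 → l++
[10,20] 10+39=49 <72 → l++
[11,20] 13+39=52 <72 → l++
[12,20] 15+39=54 <72 → l++
[13,20] 18+39=57 <72 → l++
[14,20] 22+39=61 <72 → l++
[15,20] 29+39=68 <72 → l++
[16,20] 30+39=69 <72 → l++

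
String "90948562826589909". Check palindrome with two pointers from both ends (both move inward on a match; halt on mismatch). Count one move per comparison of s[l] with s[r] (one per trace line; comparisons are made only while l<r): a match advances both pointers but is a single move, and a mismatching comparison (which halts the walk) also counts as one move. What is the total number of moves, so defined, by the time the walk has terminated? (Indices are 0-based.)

4 moves

[0,16] '9'=='9' → l++,r--
[1,15] '0'=='0' → l++,r--
[2,14] '9'=='9' → l++,r--
[3,13] '4'!='9' → stop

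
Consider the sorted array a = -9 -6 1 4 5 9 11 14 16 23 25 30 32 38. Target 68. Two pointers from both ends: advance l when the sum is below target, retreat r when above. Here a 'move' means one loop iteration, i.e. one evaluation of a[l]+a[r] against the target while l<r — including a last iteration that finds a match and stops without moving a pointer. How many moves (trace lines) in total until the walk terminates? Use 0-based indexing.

12 moves

l=0 r=13: -9+38=29 <68, l++
l=1 r=13: -6+38=32 <68, l++
l=2 r=13: 1+38=39 <68, l++
l=3 r=13: 4+38=42 <68, l++
l=4 r=13: 5+38=43 <68, l++
l=5 r=13: 9+38=47 <68, l++
l=6 r=13: 11+38=49 <68, l++
l=7 r=13: 14+38=52 <68, l++
l=8 r=13: 16+38=54 <68, l++
l=9 r=13: 23+38=61 <68, l++
l=10 r=13: 25+38=63 <68, l++
l=11 r=13: 30+38=68, found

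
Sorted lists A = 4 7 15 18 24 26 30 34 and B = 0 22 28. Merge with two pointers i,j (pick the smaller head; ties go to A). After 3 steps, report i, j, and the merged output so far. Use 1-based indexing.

[i=1,j=1] A[i]=4>B[j]=0 take 0 → j++
[i=1,j=2] A[i]=4<=B[j]=22 take 4 → i++
[i=2,j=2] A[i]=7<=B[j]=22 take 7 → i++

i=3, j=2, merged so far=[0, 4, 7]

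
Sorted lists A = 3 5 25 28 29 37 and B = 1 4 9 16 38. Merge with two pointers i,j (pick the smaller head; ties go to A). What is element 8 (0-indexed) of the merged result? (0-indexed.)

merged[8] = 29

[i=0,j=0] A[i]=3>B[j]=1 take 1 → j++
[i=0,j=1] A[i]=3<=B[j]=4 take 3 → i++
[i=1,j=1] A[i]=5>B[j]=4 take 4 → j++
[i=1,j=2] A[i]=5<=B[j]=9 take 5 → i++
[i=2,j=2] A[i]=25>B[j]=9 take 9 → j++
[i=2,j=3] A[i]=25>B[j]=16 take 16 → j++
[i=2,j=4] A[i]=25<=B[j]=38 take 25 → i++
[i=3,j=4] A[i]=28<=B[j]=38 take 28 → i++
[i=4,j=4] A[i]=29<=B[j]=38 take 29 → i++
[i=5,j=4] A[i]=37<=B[j]=38 take 37 → i++
[i=6,j=4] A done, take B[j]=38 → j++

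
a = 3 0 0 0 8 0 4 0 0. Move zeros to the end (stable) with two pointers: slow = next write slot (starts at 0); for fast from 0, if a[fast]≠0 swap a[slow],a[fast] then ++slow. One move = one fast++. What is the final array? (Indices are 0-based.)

[3, 8, 4, 0, 0, 0, 0, 0, 0]

(s=0,f=0) a[fast]=3≠0 swap→a[0]=3 → slow++,fast++
(s=1,f=1) a[fast]=0 → fast++
(s=1,f=2) a[fast]=0 → fast++
(s=1,f=3) a[fast]=0 → fast++
(s=1,f=4) a[fast]=8≠0 swap→a[1]=8 → slow++,fast++
(s=2,f=5) a[fast]=0 → fast++
(s=2,f=6) a[fast]=4≠0 swap→a[2]=4 → slow++,fast++
(s=3,f=7) a[fast]=0 → fast++
(s=3,f=8) a[fast]=0 → fast++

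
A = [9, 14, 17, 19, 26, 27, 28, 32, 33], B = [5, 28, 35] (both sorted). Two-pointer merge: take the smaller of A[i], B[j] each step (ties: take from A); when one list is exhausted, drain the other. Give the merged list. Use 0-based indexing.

i=0 j=0: A[i]=9>B[j]=5 take 5, j++
i=0 j=1: A[i]=9<=B[j]=28 take 9, i++
i=1 j=1: A[i]=14<=B[j]=28 take 14, i++
i=2 j=1: A[i]=17<=B[j]=28 take 17, i++
i=3 j=1: A[i]=19<=B[j]=28 take 19, i++
i=4 j=1: A[i]=26<=B[j]=28 take 26, i++
i=5 j=1: A[i]=27<=B[j]=28 take 27, i++
i=6 j=1: A[i]=28<=B[j]=28 take 28, i++
i=7 j=1: A[i]=32>B[j]=28 take 28, j++
i=7 j=2: A[i]=32<=B[j]=35 take 32, i++
i=8 j=2: A[i]=33<=B[j]=35 take 33, i++
i=9 j=2: A done, take B[j]=35, j++

[5, 9, 14, 17, 19, 26, 27, 28, 28, 32, 33, 35]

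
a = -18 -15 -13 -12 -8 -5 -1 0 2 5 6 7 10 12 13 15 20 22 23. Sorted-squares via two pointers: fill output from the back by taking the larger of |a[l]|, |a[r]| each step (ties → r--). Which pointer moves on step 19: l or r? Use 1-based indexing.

[1,19] |-18|<=|23| out[19]=529 → r--
[1,18] |-18|<=|22| out[18]=484 → r--
[1,17] |-18|<=|20| out[17]=400 → r--
[1,16] |-18|>|15| out[16]=324 → l++
[2,16] |-15|<=|15| out[15]=225 → r--
[2,15] |-15|>|13| out[14]=225 → l++
[3,15] |-13|<=|13| out[13]=169 → r--
[3,14] |-13|>|12| out[12]=169 → l++
[4,14] |-12|<=|12| out[11]=144 → r--
[4,13] |-12|>|10| out[10]=144 → l++
[5,13] |-8|<=|10| out[9]=100 → r--
[5,12] |-8|>|7| out[8]=64 → l++
[6,12] |-5|<=|7| out[7]=49 → r--
[6,11] |-5|<=|6| out[6]=36 → r--
[6,10] |-5|<=|5| out[5]=25 → r--
[6,9] |-5|>|2| out[4]=25 → l++
[7,9] |-1|<=|2| out[3]=4 → r--
[7,8] |-1|>|0| out[2]=1 → l++
[8,8] |0|<=|0| out[1]=0 → r--

r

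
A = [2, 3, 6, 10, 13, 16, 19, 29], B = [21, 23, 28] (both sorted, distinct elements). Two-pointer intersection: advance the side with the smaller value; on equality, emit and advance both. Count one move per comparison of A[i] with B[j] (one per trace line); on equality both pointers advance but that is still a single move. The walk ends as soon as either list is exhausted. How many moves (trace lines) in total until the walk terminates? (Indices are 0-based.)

10 moves

[i=0,j=0] 2<21 → i++
[i=1,j=0] 3<21 → i++
[i=2,j=0] 6<21 → i++
[i=3,j=0] 10<21 → i++
[i=4,j=0] 13<21 → i++
[i=5,j=0] 16<21 → i++
[i=6,j=0] 19<21 → i++
[i=7,j=0] 29>21 → j++
[i=7,j=1] 29>23 → j++
[i=7,j=2] 29>28 → j++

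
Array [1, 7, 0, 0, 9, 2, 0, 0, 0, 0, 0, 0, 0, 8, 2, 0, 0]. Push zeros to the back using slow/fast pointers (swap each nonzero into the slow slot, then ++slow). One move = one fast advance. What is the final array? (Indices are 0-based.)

[1, 7, 9, 2, 8, 2, 0, 0, 0, 0, 0, 0, 0, 0, 0, 0, 0]

(s=0,f=0) a[fast]=1≠0 swap→a[0]=1 → slow++,fast++
(s=1,f=1) a[fast]=7≠0 swap→a[1]=7 → slow++,fast++
(s=2,f=2) a[fast]=0 → fast++
(s=2,f=3) a[fast]=0 → fast++
(s=2,f=4) a[fast]=9≠0 swap→a[2]=9 → slow++,fast++
(s=3,f=5) a[fast]=2≠0 swap→a[3]=2 → slow++,fast++
(s=4,f=6) a[fast]=0 → fast++
(s=4,f=7) a[fast]=0 → fast++
(s=4,f=8) a[fast]=0 → fast++
(s=4,f=9) a[fast]=0 → fast++
(s=4,f=10) a[fast]=0 → fast++
(s=4,f=11) a[fast]=0 → fast++
(s=4,f=12) a[fast]=0 → fast++
(s=4,f=13) a[fast]=8≠0 swap→a[4]=8 → slow++,fast++
(s=5,f=14) a[fast]=2≠0 swap→a[5]=2 → slow++,fast++
(s=6,f=15) a[fast]=0 → fast++
(s=6,f=16) a[fast]=0 → fast++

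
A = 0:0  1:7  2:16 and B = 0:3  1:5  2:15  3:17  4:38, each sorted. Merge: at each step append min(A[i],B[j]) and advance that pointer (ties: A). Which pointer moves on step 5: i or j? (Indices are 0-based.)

[i=0,j=0] A[i]=0<=B[j]=3 take 0 → i++
[i=1,j=0] A[i]=7>B[j]=3 take 3 → j++
[i=1,j=1] A[i]=7>B[j]=5 take 5 → j++
[i=1,j=2] A[i]=7<=B[j]=15 take 7 → i++
[i=2,j=2] A[i]=16>B[j]=15 take 15 → j++

j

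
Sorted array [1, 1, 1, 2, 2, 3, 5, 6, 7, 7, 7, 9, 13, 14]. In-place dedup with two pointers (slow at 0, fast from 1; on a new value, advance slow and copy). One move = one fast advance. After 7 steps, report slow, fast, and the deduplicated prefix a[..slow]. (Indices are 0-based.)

(s=0,f=1) a[fast]=1=a[slow] dup → fast++
(s=0,f=2) a[fast]=1=a[slow] dup → fast++
(s=0,f=3) a[fast]=2≠a[slow]=1 write a[1]=2 → slow++,fast++
(s=1,f=4) a[fast]=2=a[slow] dup → fast++
(s=1,f=5) a[fast]=3≠a[slow]=2 write a[2]=3 → slow++,fast++
(s=2,f=6) a[fast]=5≠a[slow]=3 write a[3]=5 → slow++,fast++
(s=3,f=7) a[fast]=6≠a[slow]=5 write a[4]=6 → slow++,fast++

slow=4, fast=8, prefix=[1, 2, 3, 5, 6]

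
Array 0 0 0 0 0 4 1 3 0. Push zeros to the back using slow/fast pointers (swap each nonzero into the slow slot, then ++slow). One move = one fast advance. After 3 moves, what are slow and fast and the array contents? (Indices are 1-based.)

(s=1,f=1) a[fast]=0 → fast++
(s=1,f=2) a[fast]=0 → fast++
(s=1,f=3) a[fast]=0 → fast++

slow=1, fast=4, a=[0, 0, 0, 0, 0, 4, 1, 3, 0]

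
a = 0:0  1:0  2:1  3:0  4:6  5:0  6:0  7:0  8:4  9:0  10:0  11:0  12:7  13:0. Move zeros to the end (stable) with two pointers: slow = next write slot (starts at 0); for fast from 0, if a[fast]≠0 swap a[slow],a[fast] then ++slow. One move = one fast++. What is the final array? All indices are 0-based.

(s=0,f=0) a[fast]=0 → fast++
(s=0,f=1) a[fast]=0 → fast++
(s=0,f=2) a[fast]=1≠0 swap→a[0]=1 → slow++,fast++
(s=1,f=3) a[fast]=0 → fast++
(s=1,f=4) a[fast]=6≠0 swap→a[1]=6 → slow++,fast++
(s=2,f=5) a[fast]=0 → fast++
(s=2,f=6) a[fast]=0 → fast++
(s=2,f=7) a[fast]=0 → fast++
(s=2,f=8) a[fast]=4≠0 swap→a[2]=4 → slow++,fast++
(s=3,f=9) a[fast]=0 → fast++
(s=3,f=10) a[fast]=0 → fast++
(s=3,f=11) a[fast]=0 → fast++
(s=3,f=12) a[fast]=7≠0 swap→a[3]=7 → slow++,fast++
(s=4,f=13) a[fast]=0 → fast++

[1, 6, 4, 7, 0, 0, 0, 0, 0, 0, 0, 0, 0, 0]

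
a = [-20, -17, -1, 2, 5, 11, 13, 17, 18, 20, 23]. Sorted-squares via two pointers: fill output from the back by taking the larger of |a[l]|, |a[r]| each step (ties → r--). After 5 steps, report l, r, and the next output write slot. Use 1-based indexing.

l=2, r=7, next write slot=6

[1,11] |-20|<=|23| out[11]=529 → r--
[1,10] |-20|<=|20| out[10]=400 → r--
[1,9] |-20|>|18| out[9]=400 → l++
[2,9] |-17|<=|18| out[8]=324 → r--
[2,8] |-17|<=|17| out[7]=289 → r--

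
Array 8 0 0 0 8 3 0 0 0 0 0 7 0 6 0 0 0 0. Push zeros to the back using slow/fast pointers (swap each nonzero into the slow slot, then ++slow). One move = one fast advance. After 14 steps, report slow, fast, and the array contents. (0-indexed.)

slow=5, fast=14, a=[8, 8, 3, 7, 6, 0, 0, 0, 0, 0, 0, 0, 0, 0, 0, 0, 0, 0]

slow=0 fast=0: a[fast]=8≠0 swap→a[0]=8, slow++,fast++
slow=1 fast=1: a[fast]=0, fast++
slow=1 fast=2: a[fast]=0, fast++
slow=1 fast=3: a[fast]=0, fast++
slow=1 fast=4: a[fast]=8≠0 swap→a[1]=8, slow++,fast++
slow=2 fast=5: a[fast]=3≠0 swap→a[2]=3, slow++,fast++
slow=3 fast=6: a[fast]=0, fast++
slow=3 fast=7: a[fast]=0, fast++
slow=3 fast=8: a[fast]=0, fast++
slow=3 fast=9: a[fast]=0, fast++
slow=3 fast=10: a[fast]=0, fast++
slow=3 fast=11: a[fast]=7≠0 swap→a[3]=7, slow++,fast++
slow=4 fast=12: a[fast]=0, fast++
slow=4 fast=13: a[fast]=6≠0 swap→a[4]=6, slow++,fast++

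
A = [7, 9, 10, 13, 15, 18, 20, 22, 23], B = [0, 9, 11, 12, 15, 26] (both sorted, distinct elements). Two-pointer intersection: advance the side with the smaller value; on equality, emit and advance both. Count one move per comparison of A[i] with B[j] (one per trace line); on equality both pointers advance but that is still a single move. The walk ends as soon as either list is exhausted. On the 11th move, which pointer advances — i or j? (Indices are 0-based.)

i

i=0 j=0: 7>0, j++
i=0 j=1: 7<9, i++
i=1 j=1: 9==9 emit, i++,j++
i=2 j=2: 10<11, i++
i=3 j=2: 13>11, j++
i=3 j=3: 13>12, j++
i=3 j=4: 13<15, i++
i=4 j=4: 15==15 emit, i++,j++
i=5 j=5: 18<26, i++
i=6 j=5: 20<26, i++
i=7 j=5: 22<26, i++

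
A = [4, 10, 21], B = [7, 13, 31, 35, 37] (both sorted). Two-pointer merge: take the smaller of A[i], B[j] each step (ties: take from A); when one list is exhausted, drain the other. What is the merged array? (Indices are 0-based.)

[4, 7, 10, 13, 21, 31, 35, 37]

[i=0,j=0] A[i]=4<=B[j]=7 take 4 → i++
[i=1,j=0] A[i]=10>B[j]=7 take 7 → j++
[i=1,j=1] A[i]=10<=B[j]=13 take 10 → i++
[i=2,j=1] A[i]=21>B[j]=13 take 13 → j++
[i=2,j=2] A[i]=21<=B[j]=31 take 21 → i++
[i=3,j=2] A done, take B[j]=31 → j++
[i=3,j=3] A done, take B[j]=35 → j++
[i=3,j=4] A done, take B[j]=37 → j++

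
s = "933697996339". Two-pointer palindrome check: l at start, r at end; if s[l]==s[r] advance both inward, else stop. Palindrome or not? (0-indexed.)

not a palindrome (mismatch at 5,6)

l=0 r=11: '9'=='9', l++,r--
l=1 r=10: '3'=='3', l++,r--
l=2 r=9: '3'=='3', l++,r--
l=3 r=8: '6'=='6', l++,r--
l=4 r=7: '9'=='9', l++,r--
l=5 r=6: '7'!='9', stop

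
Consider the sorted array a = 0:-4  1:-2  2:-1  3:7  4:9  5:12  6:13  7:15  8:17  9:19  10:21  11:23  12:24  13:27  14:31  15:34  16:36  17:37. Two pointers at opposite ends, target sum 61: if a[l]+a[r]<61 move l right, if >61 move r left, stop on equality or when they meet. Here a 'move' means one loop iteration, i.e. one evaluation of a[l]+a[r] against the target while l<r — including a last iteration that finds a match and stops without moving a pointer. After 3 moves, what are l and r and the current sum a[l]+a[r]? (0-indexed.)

l=3, r=17, sum=44

[0,17] -4+37=33 <61 → l++
[1,17] -2+37=35 <61 → l++
[2,17] -1+37=36 <61 → l++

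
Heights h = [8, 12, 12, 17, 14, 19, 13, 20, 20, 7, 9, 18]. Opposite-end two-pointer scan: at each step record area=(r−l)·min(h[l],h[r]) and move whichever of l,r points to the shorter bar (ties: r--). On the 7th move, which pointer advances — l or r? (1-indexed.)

[1,12] min(8,18)*11=88 best=88 * → l++
[2,12] min(12,18)*10=120 best=120 * → l++
[3,12] min(12,18)*9=108 best=120 → l++
[4,12] min(17,18)*8=136 best=136 * → l++
[5,12] min(14,18)*7=98 best=136 → l++
[6,12] min(19,18)*6=108 best=136 → r--
[6,11] min(19,9)*5=45 best=136 → r--

r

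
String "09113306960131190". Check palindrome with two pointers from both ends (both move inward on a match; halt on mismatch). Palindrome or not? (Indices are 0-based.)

[0,16] '0'=='0' → l++,r--
[1,15] '9'=='9' → l++,r--
[2,14] '1'=='1' → l++,r--
[3,13] '1'=='1' → l++,r--
[4,12] '3'=='3' → l++,r--
[5,11] '3'!='1' → stop

not a palindrome (mismatch at 5,11)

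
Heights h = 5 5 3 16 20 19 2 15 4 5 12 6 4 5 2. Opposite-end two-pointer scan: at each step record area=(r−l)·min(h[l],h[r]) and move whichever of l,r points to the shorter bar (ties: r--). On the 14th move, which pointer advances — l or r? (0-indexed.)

l=0 r=14: min(5,2)*14=28 best=28 *, r--
l=0 r=13: min(5,5)*13=65 best=65 *, r--
l=0 r=12: min(5,4)*12=48 best=65, r--
l=0 r=11: min(5,6)*11=55 best=65, l++
l=1 r=11: min(5,6)*10=50 best=65, l++
l=2 r=11: min(3,6)*9=27 best=65, l++
l=3 r=11: min(16,6)*8=48 best=65, r--
l=3 r=10: min(16,12)*7=84 best=84 *, r--
l=3 r=9: min(16,5)*6=30 best=84, r--
l=3 r=8: min(16,4)*5=20 best=84, r--
l=3 r=7: min(16,15)*4=60 best=84, r--
l=3 r=6: min(16,2)*3=6 best=84, r--
l=3 r=5: min(16,19)*2=32 best=84, l++
l=4 r=5: min(20,19)*1=19 best=84, r--

r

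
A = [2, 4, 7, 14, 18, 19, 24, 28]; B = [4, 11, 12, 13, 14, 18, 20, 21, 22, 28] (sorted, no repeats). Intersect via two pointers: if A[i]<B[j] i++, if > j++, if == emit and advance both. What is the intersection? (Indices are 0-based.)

[i=0,j=0] 2<4 → i++
[i=1,j=0] 4==4 emit → i++,j++
[i=2,j=1] 7<11 → i++
[i=3,j=1] 14>11 → j++
[i=3,j=2] 14>12 → j++
[i=3,j=3] 14>13 → j++
[i=3,j=4] 14==14 emit → i++,j++
[i=4,j=5] 18==18 emit → i++,j++
[i=5,j=6] 19<20 → i++
[i=6,j=6] 24>20 → j++
[i=6,j=7] 24>21 → j++
[i=6,j=8] 24>22 → j++
[i=6,j=9] 24<28 → i++
[i=7,j=9] 28==28 emit → i++,j++

intersection = [4, 14, 18, 28]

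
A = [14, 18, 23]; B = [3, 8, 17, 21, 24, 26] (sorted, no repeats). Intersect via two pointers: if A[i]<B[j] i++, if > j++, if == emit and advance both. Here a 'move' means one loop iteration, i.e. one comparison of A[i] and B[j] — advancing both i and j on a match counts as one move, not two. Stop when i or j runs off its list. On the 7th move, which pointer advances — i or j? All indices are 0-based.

i

[i=0,j=0] 14>3 → j++
[i=0,j=1] 14>8 → j++
[i=0,j=2] 14<17 → i++
[i=1,j=2] 18>17 → j++
[i=1,j=3] 18<21 → i++
[i=2,j=3] 23>21 → j++
[i=2,j=4] 23<24 → i++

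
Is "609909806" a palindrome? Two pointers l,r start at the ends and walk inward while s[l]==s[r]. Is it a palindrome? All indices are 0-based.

not a palindrome (mismatch at 2,6)

[0,8] '6'=='6' → l++,r--
[1,7] '0'=='0' → l++,r--
[2,6] '9'!='8' → stop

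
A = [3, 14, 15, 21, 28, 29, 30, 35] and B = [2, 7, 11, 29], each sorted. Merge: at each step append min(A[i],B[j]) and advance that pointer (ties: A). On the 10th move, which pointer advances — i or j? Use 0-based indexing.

i=0 j=0: A[i]=3>B[j]=2 take 2, j++
i=0 j=1: A[i]=3<=B[j]=7 take 3, i++
i=1 j=1: A[i]=14>B[j]=7 take 7, j++
i=1 j=2: A[i]=14>B[j]=11 take 11, j++
i=1 j=3: A[i]=14<=B[j]=29 take 14, i++
i=2 j=3: A[i]=15<=B[j]=29 take 15, i++
i=3 j=3: A[i]=21<=B[j]=29 take 21, i++
i=4 j=3: A[i]=28<=B[j]=29 take 28, i++
i=5 j=3: A[i]=29<=B[j]=29 take 29, i++
i=6 j=3: A[i]=30>B[j]=29 take 29, j++

j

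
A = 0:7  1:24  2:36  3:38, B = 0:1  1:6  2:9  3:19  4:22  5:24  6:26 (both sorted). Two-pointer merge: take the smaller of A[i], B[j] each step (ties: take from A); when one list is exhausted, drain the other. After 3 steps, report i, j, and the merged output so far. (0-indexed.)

i=0 j=0: A[i]=7>B[j]=1 take 1, j++
i=0 j=1: A[i]=7>B[j]=6 take 6, j++
i=0 j=2: A[i]=7<=B[j]=9 take 7, i++

i=1, j=2, merged so far=[1, 6, 7]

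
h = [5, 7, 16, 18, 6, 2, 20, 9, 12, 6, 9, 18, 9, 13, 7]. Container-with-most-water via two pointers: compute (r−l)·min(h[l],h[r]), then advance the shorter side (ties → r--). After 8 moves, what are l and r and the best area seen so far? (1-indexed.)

[1,15] min(5,7)*14=70 best=70 * → l++
[2,15] min(7,7)*13=91 best=91 * → r--
[2,14] min(7,13)*12=84 best=91 → l++
[3,14] min(16,13)*11=143 best=143 * → r--
[3,13] min(16,9)*10=90 best=143 → r--
[3,12] min(16,18)*9=144 best=144 * → l++
[4,12] min(18,18)*8=144 best=144 → r--
[4,11] min(18,9)*7=63 best=144 → r--

l=4, r=10, best area=144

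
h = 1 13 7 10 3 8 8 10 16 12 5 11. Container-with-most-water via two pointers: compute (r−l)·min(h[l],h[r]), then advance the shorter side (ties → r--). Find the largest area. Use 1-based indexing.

[1,12] min(1,11)*11=11 best=11 * → l++
[2,12] min(13,11)*10=110 best=110 * → r--
[2,11] min(13,5)*9=45 best=110 → r--
[2,10] min(13,12)*8=96 best=110 → r--
[2,9] min(13,16)*7=91 best=110 → l++
[3,9] min(7,16)*6=42 best=110 → l++
[4,9] min(10,16)*5=50 best=110 → l++
[5,9] min(3,16)*4=12 best=110 → l++
[6,9] min(8,16)*3=24 best=110 → l++
[7,9] min(8,16)*2=16 best=110 → l++
[8,9] min(10,16)*1=10 best=110 → l++

max area = 110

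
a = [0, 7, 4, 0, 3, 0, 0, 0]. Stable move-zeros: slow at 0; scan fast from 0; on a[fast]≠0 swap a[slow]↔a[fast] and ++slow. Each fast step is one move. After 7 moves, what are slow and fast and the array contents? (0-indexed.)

slow=3, fast=7, a=[7, 4, 3, 0, 0, 0, 0, 0]

(s=0,f=0) a[fast]=0 → fast++
(s=0,f=1) a[fast]=7≠0 swap→a[0]=7 → slow++,fast++
(s=1,f=2) a[fast]=4≠0 swap→a[1]=4 → slow++,fast++
(s=2,f=3) a[fast]=0 → fast++
(s=2,f=4) a[fast]=3≠0 swap→a[2]=3 → slow++,fast++
(s=3,f=5) a[fast]=0 → fast++
(s=3,f=6) a[fast]=0 → fast++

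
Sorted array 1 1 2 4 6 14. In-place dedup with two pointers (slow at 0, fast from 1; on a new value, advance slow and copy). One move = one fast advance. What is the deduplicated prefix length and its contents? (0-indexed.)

(s=0,f=1) a[fast]=1=a[slow] dup → fast++
(s=0,f=2) a[fast]=2≠a[slow]=1 write a[1]=2 → slow++,fast++
(s=1,f=3) a[fast]=4≠a[slow]=2 write a[2]=4 → slow++,fast++
(s=2,f=4) a[fast]=6≠a[slow]=4 write a[3]=6 → slow++,fast++
(s=3,f=5) a[fast]=14≠a[slow]=6 write a[4]=14 → slow++,fast++

length 5; prefix = [1, 2, 4, 6, 14]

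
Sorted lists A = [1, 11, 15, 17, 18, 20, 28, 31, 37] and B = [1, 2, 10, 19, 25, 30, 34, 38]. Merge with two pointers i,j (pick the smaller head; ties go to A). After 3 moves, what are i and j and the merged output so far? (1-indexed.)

i=2, j=3, merged so far=[1, 1, 2]

[i=1,j=1] A[i]=1<=B[j]=1 take 1 → i++
[i=2,j=1] A[i]=11>B[j]=1 take 1 → j++
[i=2,j=2] A[i]=11>B[j]=2 take 2 → j++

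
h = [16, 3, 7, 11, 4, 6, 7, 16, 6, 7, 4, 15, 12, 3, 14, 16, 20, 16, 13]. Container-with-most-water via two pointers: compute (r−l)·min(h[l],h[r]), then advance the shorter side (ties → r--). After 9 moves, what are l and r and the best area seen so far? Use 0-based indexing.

l=7, r=16, best area=272

[0,18] min(16,13)*18=234 best=234 * → r--
[0,17] min(16,16)*17=272 best=272 * → r--
[0,16] min(16,20)*16=256 best=272 → l++
[1,16] min(3,20)*15=45 best=272 → l++
[2,16] min(7,20)*14=98 best=272 → l++
[3,16] min(11,20)*13=143 best=272 → l++
[4,16] min(4,20)*12=48 best=272 → l++
[5,16] min(6,20)*11=66 best=272 → l++
[6,16] min(7,20)*10=70 best=272 → l++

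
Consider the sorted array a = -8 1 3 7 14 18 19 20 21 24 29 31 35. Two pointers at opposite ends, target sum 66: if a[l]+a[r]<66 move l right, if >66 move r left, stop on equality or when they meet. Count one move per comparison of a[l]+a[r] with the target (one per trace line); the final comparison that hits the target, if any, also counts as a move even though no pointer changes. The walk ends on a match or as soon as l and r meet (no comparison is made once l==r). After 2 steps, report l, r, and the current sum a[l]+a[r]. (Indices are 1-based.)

l=1 r=13: -8+35=27 <66, l++
l=2 r=13: 1+35=36 <66, l++

l=3, r=13, sum=38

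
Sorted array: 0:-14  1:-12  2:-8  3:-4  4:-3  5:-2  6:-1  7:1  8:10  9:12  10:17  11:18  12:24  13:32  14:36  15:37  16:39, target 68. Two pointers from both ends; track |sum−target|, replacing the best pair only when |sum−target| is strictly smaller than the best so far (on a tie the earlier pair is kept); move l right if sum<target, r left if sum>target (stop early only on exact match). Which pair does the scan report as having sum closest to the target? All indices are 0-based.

l=0 r=16: -14+39=25 d=43 *, l++
l=1 r=16: -12+39=27 d=41 *, l++
l=2 r=16: -8+39=31 d=37 *, l++
l=3 r=16: -4+39=35 d=33 *, l++
l=4 r=16: -3+39=36 d=32 *, l++
l=5 r=16: -2+39=37 d=31 *, l++
l=6 r=16: -1+39=38 d=30 *, l++
l=7 r=16: 1+39=40 d=28 *, l++
l=8 r=16: 10+39=49 d=19 *, l++
l=9 r=16: 12+39=51 d=17 *, l++
l=10 r=16: 17+39=56 d=12 *, l++
l=11 r=16: 18+39=57 d=11 *, l++
l=12 r=16: 24+39=63 d=5 *, l++
l=13 r=16: 32+39=71 d=3 *, r--
l=13 r=15: 32+37=69 d=1 *, r--
l=13 r=14: 32+36=68 d=0 *, stop

pair (32, 36) with sum 68 (|Δ|=0)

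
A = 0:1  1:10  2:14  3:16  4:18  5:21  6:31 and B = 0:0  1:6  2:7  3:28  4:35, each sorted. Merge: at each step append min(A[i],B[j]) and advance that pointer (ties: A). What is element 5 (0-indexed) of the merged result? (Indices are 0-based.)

[i=0,j=0] A[i]=1>B[j]=0 take 0 → j++
[i=0,j=1] A[i]=1<=B[j]=6 take 1 → i++
[i=1,j=1] A[i]=10>B[j]=6 take 6 → j++
[i=1,j=2] A[i]=10>B[j]=7 take 7 → j++
[i=1,j=3] A[i]=10<=B[j]=28 take 10 → i++
[i=2,j=3] A[i]=14<=B[j]=28 take 14 → i++
[i=3,j=3] A[i]=16<=B[j]=28 take 16 → i++
[i=4,j=3] A[i]=18<=B[j]=28 take 18 → i++
[i=5,j=3] A[i]=21<=B[j]=28 take 21 → i++
[i=6,j=3] A[i]=31>B[j]=28 take 28 → j++
[i=6,j=4] A[i]=31<=B[j]=35 take 31 → i++
[i=7,j=4] A done, take B[j]=35 → j++

merged[5] = 14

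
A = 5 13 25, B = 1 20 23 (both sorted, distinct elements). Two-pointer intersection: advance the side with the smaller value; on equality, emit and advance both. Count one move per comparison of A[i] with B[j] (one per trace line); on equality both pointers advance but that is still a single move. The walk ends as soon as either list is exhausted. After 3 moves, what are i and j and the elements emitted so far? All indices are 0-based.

[i=0,j=0] 5>1 → j++
[i=0,j=1] 5<20 → i++
[i=1,j=1] 13<20 → i++

i=2, j=1, emitted=[]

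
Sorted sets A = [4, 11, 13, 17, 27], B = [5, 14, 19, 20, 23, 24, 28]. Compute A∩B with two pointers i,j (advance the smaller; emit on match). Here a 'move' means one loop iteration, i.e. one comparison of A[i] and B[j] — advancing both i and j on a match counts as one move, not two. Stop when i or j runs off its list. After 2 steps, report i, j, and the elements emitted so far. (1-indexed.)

i=2, j=2, emitted=[]

i=1 j=1: 4<5, i++
i=2 j=1: 11>5, j++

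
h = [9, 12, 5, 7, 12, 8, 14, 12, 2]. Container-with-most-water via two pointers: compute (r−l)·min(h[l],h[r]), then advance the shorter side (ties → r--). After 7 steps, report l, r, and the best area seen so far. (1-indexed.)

l=1 r=9: min(9,2)*8=16 best=16 *, r--
l=1 r=8: min(9,12)*7=63 best=63 *, l++
l=2 r=8: min(12,12)*6=72 best=72 *, r--
l=2 r=7: min(12,14)*5=60 best=72, l++
l=3 r=7: min(5,14)*4=20 best=72, l++
l=4 r=7: min(7,14)*3=21 best=72, l++
l=5 r=7: min(12,14)*2=24 best=72, l++

l=6, r=7, best area=72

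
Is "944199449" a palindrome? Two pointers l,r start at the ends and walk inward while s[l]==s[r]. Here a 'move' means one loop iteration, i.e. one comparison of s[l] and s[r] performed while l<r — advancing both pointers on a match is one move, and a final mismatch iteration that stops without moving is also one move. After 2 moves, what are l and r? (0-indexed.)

[0,8] '9'=='9' → l++,r--
[1,7] '4'=='4' → l++,r--

l=2, r=6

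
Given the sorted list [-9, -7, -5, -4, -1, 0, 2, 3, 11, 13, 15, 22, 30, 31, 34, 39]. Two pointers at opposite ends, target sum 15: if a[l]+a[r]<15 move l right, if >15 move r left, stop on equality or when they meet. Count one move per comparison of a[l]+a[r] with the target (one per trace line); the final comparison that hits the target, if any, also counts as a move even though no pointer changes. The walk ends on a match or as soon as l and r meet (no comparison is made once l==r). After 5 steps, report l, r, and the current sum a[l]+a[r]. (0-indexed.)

l=0 r=15: -9+39=30 >15, r--
l=0 r=14: -9+34=25 >15, r--
l=0 r=13: -9+31=22 >15, r--
l=0 r=12: -9+30=21 >15, r--
l=0 r=11: -9+22=13 <15, l++

l=1, r=11, sum=15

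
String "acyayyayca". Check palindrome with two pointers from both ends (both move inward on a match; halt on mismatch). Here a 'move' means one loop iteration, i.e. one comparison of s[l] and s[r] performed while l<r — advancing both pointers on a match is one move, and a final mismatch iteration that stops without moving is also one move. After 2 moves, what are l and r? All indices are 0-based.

l=0 r=9: 'a'=='a', l++,r--
l=1 r=8: 'c'=='c', l++,r--

l=2, r=7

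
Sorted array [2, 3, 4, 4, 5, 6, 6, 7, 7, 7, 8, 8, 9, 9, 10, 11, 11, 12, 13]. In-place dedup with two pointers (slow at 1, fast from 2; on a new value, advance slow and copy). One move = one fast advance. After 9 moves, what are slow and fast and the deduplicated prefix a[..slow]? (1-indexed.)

slow=6, fast=11, prefix=[2, 3, 4, 5, 6, 7]

slow=1 fast=2: a[fast]=3≠a[slow]=2 write a[2]=3, slow++,fast++
slow=2 fast=3: a[fast]=4≠a[slow]=3 write a[3]=4, slow++,fast++
slow=3 fast=4: a[fast]=4=a[slow] dup, fast++
slow=3 fast=5: a[fast]=5≠a[slow]=4 write a[4]=5, slow++,fast++
slow=4 fast=6: a[fast]=6≠a[slow]=5 write a[5]=6, slow++,fast++
slow=5 fast=7: a[fast]=6=a[slow] dup, fast++
slow=5 fast=8: a[fast]=7≠a[slow]=6 write a[6]=7, slow++,fast++
slow=6 fast=9: a[fast]=7=a[slow] dup, fast++
slow=6 fast=10: a[fast]=7=a[slow] dup, fast++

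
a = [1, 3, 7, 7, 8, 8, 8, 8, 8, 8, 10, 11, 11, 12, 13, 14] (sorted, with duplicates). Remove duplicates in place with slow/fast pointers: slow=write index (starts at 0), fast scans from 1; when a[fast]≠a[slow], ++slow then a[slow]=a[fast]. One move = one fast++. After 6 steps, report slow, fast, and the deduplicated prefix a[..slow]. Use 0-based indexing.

slow=3, fast=7, prefix=[1, 3, 7, 8]

slow=0 fast=1: a[fast]=3≠a[slow]=1 write a[1]=3, slow++,fast++
slow=1 fast=2: a[fast]=7≠a[slow]=3 write a[2]=7, slow++,fast++
slow=2 fast=3: a[fast]=7=a[slow] dup, fast++
slow=2 fast=4: a[fast]=8≠a[slow]=7 write a[3]=8, slow++,fast++
slow=3 fast=5: a[fast]=8=a[slow] dup, fast++
slow=3 fast=6: a[fast]=8=a[slow] dup, fast++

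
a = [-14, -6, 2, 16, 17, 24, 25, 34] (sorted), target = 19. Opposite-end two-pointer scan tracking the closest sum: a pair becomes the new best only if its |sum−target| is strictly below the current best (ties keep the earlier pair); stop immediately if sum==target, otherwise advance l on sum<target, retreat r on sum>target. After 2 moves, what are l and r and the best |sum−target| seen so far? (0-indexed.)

l=1, r=6, best |Δ|=1

l=0 r=7: -14+34=20 d=1 *, r--
l=0 r=6: -14+25=11 d=8, l++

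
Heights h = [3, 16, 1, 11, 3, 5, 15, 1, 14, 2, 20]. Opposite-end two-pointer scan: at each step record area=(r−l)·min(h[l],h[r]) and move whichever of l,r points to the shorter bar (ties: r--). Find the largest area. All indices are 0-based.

max area = 144

l=0 r=10: min(3,20)*10=30 best=30 *, l++
l=1 r=10: min(16,20)*9=144 best=144 *, l++
l=2 r=10: min(1,20)*8=8 best=144, l++
l=3 r=10: min(11,20)*7=77 best=144, l++
l=4 r=10: min(3,20)*6=18 best=144, l++
l=5 r=10: min(5,20)*5=25 best=144, l++
l=6 r=10: min(15,20)*4=60 best=144, l++
l=7 r=10: min(1,20)*3=3 best=144, l++
l=8 r=10: min(14,20)*2=28 best=144, l++
l=9 r=10: min(2,20)*1=2 best=144, l++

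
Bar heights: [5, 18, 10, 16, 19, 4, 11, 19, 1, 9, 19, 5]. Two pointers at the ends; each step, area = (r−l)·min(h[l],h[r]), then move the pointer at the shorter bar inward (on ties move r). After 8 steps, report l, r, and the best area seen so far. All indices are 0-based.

[0,11] min(5,5)*11=55 best=55 * → r--
[0,10] min(5,19)*10=50 best=55 → l++
[1,10] min(18,19)*9=162 best=162 * → l++
[2,10] min(10,19)*8=80 best=162 → l++
[3,10] min(16,19)*7=112 best=162 → l++
[4,10] min(19,19)*6=114 best=162 → r--
[4,9] min(19,9)*5=45 best=162 → r--
[4,8] min(19,1)*4=4 best=162 → r--

l=4, r=7, best area=162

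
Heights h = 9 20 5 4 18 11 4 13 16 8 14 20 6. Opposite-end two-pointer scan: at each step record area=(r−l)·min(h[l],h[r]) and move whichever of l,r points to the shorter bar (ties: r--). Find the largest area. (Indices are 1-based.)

max area = 200

[1,13] min(9,6)*12=72 best=72 * → r--
[1,12] min(9,20)*11=99 best=99 * → l++
[2,12] min(20,20)*10=200 best=200 * → r--
[2,11] min(20,14)*9=126 best=200 → r--
[2,10] min(20,8)*8=64 best=200 → r--
[2,9] min(20,16)*7=112 best=200 → r--
[2,8] min(20,13)*6=78 best=200 → r--
[2,7] min(20,4)*5=20 best=200 → r--
[2,6] min(20,11)*4=44 best=200 → r--
[2,5] min(20,18)*3=54 best=200 → r--
[2,4] min(20,4)*2=8 best=200 → r--
[2,3] min(20,5)*1=5 best=200 → r--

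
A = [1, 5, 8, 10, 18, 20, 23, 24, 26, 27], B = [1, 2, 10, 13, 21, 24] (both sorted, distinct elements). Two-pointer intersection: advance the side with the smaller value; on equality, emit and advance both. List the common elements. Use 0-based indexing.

intersection = [1, 10, 24]

i=0 j=0: 1==1 emit, i++,j++
i=1 j=1: 5>2, j++
i=1 j=2: 5<10, i++
i=2 j=2: 8<10, i++
i=3 j=2: 10==10 emit, i++,j++
i=4 j=3: 18>13, j++
i=4 j=4: 18<21, i++
i=5 j=4: 20<21, i++
i=6 j=4: 23>21, j++
i=6 j=5: 23<24, i++
i=7 j=5: 24==24 emit, i++,j++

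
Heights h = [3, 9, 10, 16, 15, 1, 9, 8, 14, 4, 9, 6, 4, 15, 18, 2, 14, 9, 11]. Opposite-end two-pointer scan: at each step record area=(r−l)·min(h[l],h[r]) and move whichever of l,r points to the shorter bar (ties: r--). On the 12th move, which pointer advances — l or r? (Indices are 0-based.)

l

l=0 r=18: min(3,11)*18=54 best=54 *, l++
l=1 r=18: min(9,11)*17=153 best=153 *, l++
l=2 r=18: min(10,11)*16=160 best=160 *, l++
l=3 r=18: min(16,11)*15=165 best=165 *, r--
l=3 r=17: min(16,9)*14=126 best=165, r--
l=3 r=16: min(16,14)*13=182 best=182 *, r--
l=3 r=15: min(16,2)*12=24 best=182, r--
l=3 r=14: min(16,18)*11=176 best=182, l++
l=4 r=14: min(15,18)*10=150 best=182, l++
l=5 r=14: min(1,18)*9=9 best=182, l++
l=6 r=14: min(9,18)*8=72 best=182, l++
l=7 r=14: min(8,18)*7=56 best=182, l++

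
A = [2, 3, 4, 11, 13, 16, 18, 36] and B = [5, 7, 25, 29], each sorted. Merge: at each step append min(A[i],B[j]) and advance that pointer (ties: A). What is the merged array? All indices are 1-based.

[2, 3, 4, 5, 7, 11, 13, 16, 18, 25, 29, 36]

[i=1,j=1] A[i]=2<=B[j]=5 take 2 → i++
[i=2,j=1] A[i]=3<=B[j]=5 take 3 → i++
[i=3,j=1] A[i]=4<=B[j]=5 take 4 → i++
[i=4,j=1] A[i]=11>B[j]=5 take 5 → j++
[i=4,j=2] A[i]=11>B[j]=7 take 7 → j++
[i=4,j=3] A[i]=11<=B[j]=25 take 11 → i++
[i=5,j=3] A[i]=13<=B[j]=25 take 13 → i++
[i=6,j=3] A[i]=16<=B[j]=25 take 16 → i++
[i=7,j=3] A[i]=18<=B[j]=25 take 18 → i++
[i=8,j=3] A[i]=36>B[j]=25 take 25 → j++
[i=8,j=4] A[i]=36>B[j]=29 take 29 → j++
[i=8,j=5] B done, take A[i]=36 → i++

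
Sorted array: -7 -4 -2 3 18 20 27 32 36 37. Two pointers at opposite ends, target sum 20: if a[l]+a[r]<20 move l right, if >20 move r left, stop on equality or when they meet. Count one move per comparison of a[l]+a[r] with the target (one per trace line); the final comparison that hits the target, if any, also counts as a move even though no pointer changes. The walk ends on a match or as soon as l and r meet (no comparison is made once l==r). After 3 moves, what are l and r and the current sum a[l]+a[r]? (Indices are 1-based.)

l=1 r=10: -7+37=30 >20, r--
l=1 r=9: -7+36=29 >20, r--
l=1 r=8: -7+32=25 >20, r--

l=1, r=7, sum=20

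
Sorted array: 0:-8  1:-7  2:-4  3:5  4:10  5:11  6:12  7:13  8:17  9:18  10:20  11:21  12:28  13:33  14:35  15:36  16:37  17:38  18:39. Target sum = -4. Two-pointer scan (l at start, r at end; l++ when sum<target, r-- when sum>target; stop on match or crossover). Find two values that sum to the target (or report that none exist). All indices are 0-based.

l=0 r=18: -8+39=31 >-4, r--
l=0 r=17: -8+38=30 >-4, r--
l=0 r=16: -8+37=29 >-4, r--
l=0 r=15: -8+36=28 >-4, r--
l=0 r=14: -8+35=27 >-4, r--
l=0 r=13: -8+33=25 >-4, r--
l=0 r=12: -8+28=20 >-4, r--
l=0 r=11: -8+21=13 >-4, r--
l=0 r=10: -8+20=12 >-4, r--
l=0 r=9: -8+18=10 >-4, r--
l=0 r=8: -8+17=9 >-4, r--
l=0 r=7: -8+13=5 >-4, r--
l=0 r=6: -8+12=4 >-4, r--
l=0 r=5: -8+11=3 >-4, r--
l=0 r=4: -8+10=2 >-4, r--
l=0 r=3: -8+5=-3 >-4, r--
l=0 r=2: -8+-4=-12 <-4, l++
l=1 r=2: -7+-4=-11 <-4, l++

no pair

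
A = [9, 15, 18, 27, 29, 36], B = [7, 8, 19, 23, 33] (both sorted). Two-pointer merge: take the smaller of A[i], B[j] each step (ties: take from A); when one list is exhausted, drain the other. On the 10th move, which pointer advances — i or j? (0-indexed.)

i=0 j=0: A[i]=9>B[j]=7 take 7, j++
i=0 j=1: A[i]=9>B[j]=8 take 8, j++
i=0 j=2: A[i]=9<=B[j]=19 take 9, i++
i=1 j=2: A[i]=15<=B[j]=19 take 15, i++
i=2 j=2: A[i]=18<=B[j]=19 take 18, i++
i=3 j=2: A[i]=27>B[j]=19 take 19, j++
i=3 j=3: A[i]=27>B[j]=23 take 23, j++
i=3 j=4: A[i]=27<=B[j]=33 take 27, i++
i=4 j=4: A[i]=29<=B[j]=33 take 29, i++
i=5 j=4: A[i]=36>B[j]=33 take 33, j++

j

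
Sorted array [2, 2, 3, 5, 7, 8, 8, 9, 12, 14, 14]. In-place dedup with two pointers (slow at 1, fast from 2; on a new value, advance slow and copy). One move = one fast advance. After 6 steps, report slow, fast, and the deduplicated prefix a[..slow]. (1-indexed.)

slow=5, fast=8, prefix=[2, 3, 5, 7, 8]

(s=1,f=2) a[fast]=2=a[slow] dup → fast++
(s=1,f=3) a[fast]=3≠a[slow]=2 write a[2]=3 → slow++,fast++
(s=2,f=4) a[fast]=5≠a[slow]=3 write a[3]=5 → slow++,fast++
(s=3,f=5) a[fast]=7≠a[slow]=5 write a[4]=7 → slow++,fast++
(s=4,f=6) a[fast]=8≠a[slow]=7 write a[5]=8 → slow++,fast++
(s=5,f=7) a[fast]=8=a[slow] dup → fast++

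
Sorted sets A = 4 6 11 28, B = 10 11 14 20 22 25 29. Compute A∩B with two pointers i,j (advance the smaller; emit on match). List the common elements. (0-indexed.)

[i=0,j=0] 4<10 → i++
[i=1,j=0] 6<10 → i++
[i=2,j=0] 11>10 → j++
[i=2,j=1] 11==11 emit → i++,j++
[i=3,j=2] 28>14 → j++
[i=3,j=3] 28>20 → j++
[i=3,j=4] 28>22 → j++
[i=3,j=5] 28>25 → j++
[i=3,j=6] 28<29 → i++

intersection = [11]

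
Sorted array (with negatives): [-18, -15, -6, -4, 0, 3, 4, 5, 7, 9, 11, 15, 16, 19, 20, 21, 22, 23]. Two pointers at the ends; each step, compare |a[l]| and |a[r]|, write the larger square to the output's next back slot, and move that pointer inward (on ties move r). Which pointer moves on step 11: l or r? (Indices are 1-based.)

[1,18] |-18|<=|23| out[18]=529 → r--
[1,17] |-18|<=|22| out[17]=484 → r--
[1,16] |-18|<=|21| out[16]=441 → r--
[1,15] |-18|<=|20| out[15]=400 → r--
[1,14] |-18|<=|19| out[14]=361 → r--
[1,13] |-18|>|16| out[13]=324 → l++
[2,13] |-15|<=|16| out[12]=256 → r--
[2,12] |-15|<=|15| out[11]=225 → r--
[2,11] |-15|>|11| out[10]=225 → l++
[3,11] |-6|<=|11| out[9]=121 → r--
[3,10] |-6|<=|9| out[8]=81 → r--

r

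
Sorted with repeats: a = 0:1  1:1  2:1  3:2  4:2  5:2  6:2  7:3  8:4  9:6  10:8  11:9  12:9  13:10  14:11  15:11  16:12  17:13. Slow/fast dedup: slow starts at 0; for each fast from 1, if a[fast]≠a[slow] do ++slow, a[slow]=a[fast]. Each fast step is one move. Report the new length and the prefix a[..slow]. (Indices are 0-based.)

length 11; prefix = [1, 2, 3, 4, 6, 8, 9, 10, 11, 12, 13]

(s=0,f=1) a[fast]=1=a[slow] dup → fast++
(s=0,f=2) a[fast]=1=a[slow] dup → fast++
(s=0,f=3) a[fast]=2≠a[slow]=1 write a[1]=2 → slow++,fast++
(s=1,f=4) a[fast]=2=a[slow] dup → fast++
(s=1,f=5) a[fast]=2=a[slow] dup → fast++
(s=1,f=6) a[fast]=2=a[slow] dup → fast++
(s=1,f=7) a[fast]=3≠a[slow]=2 write a[2]=3 → slow++,fast++
(s=2,f=8) a[fast]=4≠a[slow]=3 write a[3]=4 → slow++,fast++
(s=3,f=9) a[fast]=6≠a[slow]=4 write a[4]=6 → slow++,fast++
(s=4,f=10) a[fast]=8≠a[slow]=6 write a[5]=8 → slow++,fast++
(s=5,f=11) a[fast]=9≠a[slow]=8 write a[6]=9 → slow++,fast++
(s=6,f=12) a[fast]=9=a[slow] dup → fast++
(s=6,f=13) a[fast]=10≠a[slow]=9 write a[7]=10 → slow++,fast++
(s=7,f=14) a[fast]=11≠a[slow]=10 write a[8]=11 → slow++,fast++
(s=8,f=15) a[fast]=11=a[slow] dup → fast++
(s=8,f=16) a[fast]=12≠a[slow]=11 write a[9]=12 → slow++,fast++
(s=9,f=17) a[fast]=13≠a[slow]=12 write a[10]=13 → slow++,fast++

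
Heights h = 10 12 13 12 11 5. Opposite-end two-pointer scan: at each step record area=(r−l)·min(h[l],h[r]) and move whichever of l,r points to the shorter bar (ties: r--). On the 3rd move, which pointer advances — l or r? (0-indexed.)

r

l=0 r=5: min(10,5)*5=25 best=25 *, r--
l=0 r=4: min(10,11)*4=40 best=40 *, l++
l=1 r=4: min(12,11)*3=33 best=40, r--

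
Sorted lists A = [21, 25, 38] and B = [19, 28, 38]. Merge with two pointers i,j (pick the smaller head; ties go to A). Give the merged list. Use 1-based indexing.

[19, 21, 25, 28, 38, 38]

i=1 j=1: A[i]=21>B[j]=19 take 19, j++
i=1 j=2: A[i]=21<=B[j]=28 take 21, i++
i=2 j=2: A[i]=25<=B[j]=28 take 25, i++
i=3 j=2: A[i]=38>B[j]=28 take 28, j++
i=3 j=3: A[i]=38<=B[j]=38 take 38, i++
i=4 j=3: A done, take B[j]=38, j++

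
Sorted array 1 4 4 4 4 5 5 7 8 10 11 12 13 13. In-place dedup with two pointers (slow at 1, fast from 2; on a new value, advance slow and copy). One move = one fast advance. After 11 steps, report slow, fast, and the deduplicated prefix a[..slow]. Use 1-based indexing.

slow=1 fast=2: a[fast]=4≠a[slow]=1 write a[2]=4, slow++,fast++
slow=2 fast=3: a[fast]=4=a[slow] dup, fast++
slow=2 fast=4: a[fast]=4=a[slow] dup, fast++
slow=2 fast=5: a[fast]=4=a[slow] dup, fast++
slow=2 fast=6: a[fast]=5≠a[slow]=4 write a[3]=5, slow++,fast++
slow=3 fast=7: a[fast]=5=a[slow] dup, fast++
slow=3 fast=8: a[fast]=7≠a[slow]=5 write a[4]=7, slow++,fast++
slow=4 fast=9: a[fast]=8≠a[slow]=7 write a[5]=8, slow++,fast++
slow=5 fast=10: a[fast]=10≠a[slow]=8 write a[6]=10, slow++,fast++
slow=6 fast=11: a[fast]=11≠a[slow]=10 write a[7]=11, slow++,fast++
slow=7 fast=12: a[fast]=12≠a[slow]=11 write a[8]=12, slow++,fast++

slow=8, fast=13, prefix=[1, 4, 5, 7, 8, 10, 11, 12]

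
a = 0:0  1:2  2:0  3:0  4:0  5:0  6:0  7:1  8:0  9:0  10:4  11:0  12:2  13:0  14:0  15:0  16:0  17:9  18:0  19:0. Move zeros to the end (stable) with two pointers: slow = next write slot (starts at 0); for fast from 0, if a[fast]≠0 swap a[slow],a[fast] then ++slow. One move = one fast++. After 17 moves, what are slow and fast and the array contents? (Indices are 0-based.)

(s=0,f=0) a[fast]=0 → fast++
(s=0,f=1) a[fast]=2≠0 swap→a[0]=2 → slow++,fast++
(s=1,f=2) a[fast]=0 → fast++
(s=1,f=3) a[fast]=0 → fast++
(s=1,f=4) a[fast]=0 → fast++
(s=1,f=5) a[fast]=0 → fast++
(s=1,f=6) a[fast]=0 → fast++
(s=1,f=7) a[fast]=1≠0 swap→a[1]=1 → slow++,fast++
(s=2,f=8) a[fast]=0 → fast++
(s=2,f=9) a[fast]=0 → fast++
(s=2,f=10) a[fast]=4≠0 swap→a[2]=4 → slow++,fast++
(s=3,f=11) a[fast]=0 → fast++
(s=3,f=12) a[fast]=2≠0 swap→a[3]=2 → slow++,fast++
(s=4,f=13) a[fast]=0 → fast++
(s=4,f=14) a[fast]=0 → fast++
(s=4,f=15) a[fast]=0 → fast++
(s=4,f=16) a[fast]=0 → fast++

slow=4, fast=17, a=[2, 1, 4, 2, 0, 0, 0, 0, 0, 0, 0, 0, 0, 0, 0, 0, 0, 9, 0, 0]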